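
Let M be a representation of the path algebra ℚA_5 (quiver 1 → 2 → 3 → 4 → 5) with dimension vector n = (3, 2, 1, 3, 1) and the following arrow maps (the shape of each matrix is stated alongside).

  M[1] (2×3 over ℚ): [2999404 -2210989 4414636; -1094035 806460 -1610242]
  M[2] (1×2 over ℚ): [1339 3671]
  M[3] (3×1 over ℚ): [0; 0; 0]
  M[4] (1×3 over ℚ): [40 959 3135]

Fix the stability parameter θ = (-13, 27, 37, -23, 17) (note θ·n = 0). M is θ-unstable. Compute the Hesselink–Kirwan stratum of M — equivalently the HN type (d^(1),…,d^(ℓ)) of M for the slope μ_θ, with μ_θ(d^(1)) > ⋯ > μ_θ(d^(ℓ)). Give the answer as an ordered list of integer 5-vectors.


Barcode: M ≅ I[1,1], I[1,2], I[1,3], I[4,4]^2, I[4,5]. HN layers by μ_θ (5 steps, strictly decreasing):
  μ^(1)=37; μ^(2)=27; μ^(3)=17; μ^(4)=-13; μ^(5)=-23

((0, 0, 1, 0, 0); (0, 2, 0, 0, 0); (0, 0, 0, 0, 1); (3, 0, 0, 0, 0); (0, 0, 0, 3, 0))


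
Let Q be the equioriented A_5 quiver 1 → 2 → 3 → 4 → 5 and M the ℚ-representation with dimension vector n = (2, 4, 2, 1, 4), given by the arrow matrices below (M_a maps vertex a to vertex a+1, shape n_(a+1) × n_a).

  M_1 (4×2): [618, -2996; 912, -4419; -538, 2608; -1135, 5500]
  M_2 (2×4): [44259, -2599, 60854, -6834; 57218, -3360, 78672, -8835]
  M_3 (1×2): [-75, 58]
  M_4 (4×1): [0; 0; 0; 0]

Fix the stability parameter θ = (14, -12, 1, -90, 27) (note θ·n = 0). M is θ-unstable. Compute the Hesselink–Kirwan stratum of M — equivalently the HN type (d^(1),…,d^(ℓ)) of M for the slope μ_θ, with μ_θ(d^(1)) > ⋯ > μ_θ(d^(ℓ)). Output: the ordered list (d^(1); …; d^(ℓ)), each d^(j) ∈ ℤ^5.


Via rank(M_{q-1}∘⋯∘M_p): M ≅ I[1,3], I[1,4], I[2,2]^2, I[5,5]^4.
μ_θ-semistable layers: μ^(1)=27; μ^(2)=1; μ^(3)=-12; μ^(4)=-87/4

((0, 0, 0, 0, 4); (1, 1, 1, 0, 0); (0, 2, 0, 0, 0); (1, 1, 1, 1, 0))


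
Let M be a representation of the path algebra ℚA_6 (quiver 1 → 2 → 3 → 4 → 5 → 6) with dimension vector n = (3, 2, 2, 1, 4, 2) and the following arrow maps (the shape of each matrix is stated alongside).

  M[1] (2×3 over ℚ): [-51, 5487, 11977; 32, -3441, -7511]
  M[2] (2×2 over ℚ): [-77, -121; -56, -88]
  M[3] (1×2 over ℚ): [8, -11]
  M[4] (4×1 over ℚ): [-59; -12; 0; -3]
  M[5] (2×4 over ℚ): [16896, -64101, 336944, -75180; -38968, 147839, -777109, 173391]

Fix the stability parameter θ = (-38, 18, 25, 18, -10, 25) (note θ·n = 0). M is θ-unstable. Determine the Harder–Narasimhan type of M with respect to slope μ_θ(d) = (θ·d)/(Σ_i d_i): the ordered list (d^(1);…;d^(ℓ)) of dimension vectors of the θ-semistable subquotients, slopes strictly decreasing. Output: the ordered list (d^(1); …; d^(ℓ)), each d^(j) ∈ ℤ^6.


Via rank(M_{q-1}∘⋯∘M_p): M ≅ I[1,1], I[1,2], I[1,3], I[3,6], I[5,5]^2, I[5,6].
μ_θ-semistable layers: μ^(1)=25; μ^(2)=18; μ^(3)=11; μ^(4)=-10; μ^(5)=-38

((0, 0, 1, 0, 0, 2); (0, 2, 0, 0, 0, 0); (0, 0, 1, 1, 1, 0); (0, 0, 0, 0, 3, 0); (3, 0, 0, 0, 0, 0))


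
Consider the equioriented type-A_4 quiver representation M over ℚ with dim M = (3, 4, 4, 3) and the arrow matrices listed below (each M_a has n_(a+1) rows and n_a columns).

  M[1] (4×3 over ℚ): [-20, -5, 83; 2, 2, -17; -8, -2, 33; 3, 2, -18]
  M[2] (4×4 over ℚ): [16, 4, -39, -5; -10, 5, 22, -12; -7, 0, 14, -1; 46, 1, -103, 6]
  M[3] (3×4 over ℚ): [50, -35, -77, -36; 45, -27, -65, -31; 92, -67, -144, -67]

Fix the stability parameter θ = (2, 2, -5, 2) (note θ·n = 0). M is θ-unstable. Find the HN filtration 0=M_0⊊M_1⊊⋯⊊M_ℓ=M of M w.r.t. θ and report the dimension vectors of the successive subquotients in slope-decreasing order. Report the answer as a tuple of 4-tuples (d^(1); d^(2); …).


Interval decomposition of M: I[1,4]^3, I[2,3].
HN type (ℓ=3): μ^(1)=2; μ^(2)=-1/3; μ^(3)=-3/2

((0, 0, 0, 3); (3, 3, 3, 0); (0, 1, 1, 0))


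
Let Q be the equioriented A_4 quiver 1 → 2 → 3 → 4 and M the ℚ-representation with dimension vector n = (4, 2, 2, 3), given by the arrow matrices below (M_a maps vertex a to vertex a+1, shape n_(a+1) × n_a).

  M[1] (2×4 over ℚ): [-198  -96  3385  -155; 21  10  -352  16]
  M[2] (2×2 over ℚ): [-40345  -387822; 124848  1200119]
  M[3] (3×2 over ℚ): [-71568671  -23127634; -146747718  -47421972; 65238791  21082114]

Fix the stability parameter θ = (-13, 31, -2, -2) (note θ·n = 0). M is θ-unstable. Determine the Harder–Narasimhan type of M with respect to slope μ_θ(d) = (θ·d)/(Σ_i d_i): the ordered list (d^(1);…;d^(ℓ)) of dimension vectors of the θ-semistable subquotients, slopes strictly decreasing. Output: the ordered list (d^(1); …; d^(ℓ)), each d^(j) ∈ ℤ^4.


Via rank(M_{q-1}∘⋯∘M_p): M ≅ I[1,1]^2, I[1,3], I[1,4], I[4,4]^2.
μ_θ-semistable layers: μ^(1)=29/2; μ^(2)=9; μ^(3)=-2; μ^(4)=-13

((0, 1, 1, 0); (0, 1, 1, 1); (0, 0, 0, 2); (4, 0, 0, 0))


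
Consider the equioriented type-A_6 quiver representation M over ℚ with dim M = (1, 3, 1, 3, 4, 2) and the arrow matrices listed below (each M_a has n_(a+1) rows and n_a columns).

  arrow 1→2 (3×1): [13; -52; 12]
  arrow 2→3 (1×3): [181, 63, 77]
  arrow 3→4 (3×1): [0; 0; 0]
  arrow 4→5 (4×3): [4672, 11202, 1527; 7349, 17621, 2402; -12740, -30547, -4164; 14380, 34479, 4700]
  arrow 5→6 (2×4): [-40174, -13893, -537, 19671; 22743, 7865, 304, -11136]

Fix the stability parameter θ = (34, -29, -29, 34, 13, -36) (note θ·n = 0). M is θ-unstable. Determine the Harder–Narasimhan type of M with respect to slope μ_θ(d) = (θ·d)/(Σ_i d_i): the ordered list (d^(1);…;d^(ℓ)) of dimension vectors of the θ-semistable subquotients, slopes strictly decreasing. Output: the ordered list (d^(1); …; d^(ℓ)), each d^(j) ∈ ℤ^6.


Barcode: M ≅ I[1,3], I[2,2]^2, I[4,5], I[4,6]^2, I[5,5]. HN layers by μ_θ (5 steps, strictly decreasing):
  μ^(1)=47/2; μ^(2)=13; μ^(3)=11/3; μ^(4)=-8; μ^(5)=-29

((0, 0, 0, 1, 1, 0); (0, 0, 0, 0, 1, 0); (0, 0, 0, 2, 2, 2); (1, 1, 1, 0, 0, 0); (0, 2, 0, 0, 0, 0))


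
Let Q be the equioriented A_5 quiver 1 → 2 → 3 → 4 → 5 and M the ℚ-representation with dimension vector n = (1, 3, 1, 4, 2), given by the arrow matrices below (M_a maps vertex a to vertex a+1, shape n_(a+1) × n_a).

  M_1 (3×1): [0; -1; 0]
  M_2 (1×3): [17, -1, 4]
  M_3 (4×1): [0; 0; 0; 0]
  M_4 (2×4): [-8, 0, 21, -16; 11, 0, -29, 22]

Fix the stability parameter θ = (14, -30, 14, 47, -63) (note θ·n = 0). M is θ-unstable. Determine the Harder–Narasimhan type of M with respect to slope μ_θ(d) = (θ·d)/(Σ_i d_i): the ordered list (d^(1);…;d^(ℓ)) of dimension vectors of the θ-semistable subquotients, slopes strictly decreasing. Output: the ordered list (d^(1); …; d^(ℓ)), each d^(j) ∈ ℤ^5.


Via rank(M_{q-1}∘⋯∘M_p): M ≅ I[1,3], I[2,2]^2, I[4,4]^2, I[4,5]^2.
μ_θ-semistable layers: μ^(1)=47; μ^(2)=14; μ^(3)=-8; μ^(4)=-30

((0, 0, 0, 2, 0); (0, 0, 1, 0, 0); (1, 1, 0, 2, 2); (0, 2, 0, 0, 0))


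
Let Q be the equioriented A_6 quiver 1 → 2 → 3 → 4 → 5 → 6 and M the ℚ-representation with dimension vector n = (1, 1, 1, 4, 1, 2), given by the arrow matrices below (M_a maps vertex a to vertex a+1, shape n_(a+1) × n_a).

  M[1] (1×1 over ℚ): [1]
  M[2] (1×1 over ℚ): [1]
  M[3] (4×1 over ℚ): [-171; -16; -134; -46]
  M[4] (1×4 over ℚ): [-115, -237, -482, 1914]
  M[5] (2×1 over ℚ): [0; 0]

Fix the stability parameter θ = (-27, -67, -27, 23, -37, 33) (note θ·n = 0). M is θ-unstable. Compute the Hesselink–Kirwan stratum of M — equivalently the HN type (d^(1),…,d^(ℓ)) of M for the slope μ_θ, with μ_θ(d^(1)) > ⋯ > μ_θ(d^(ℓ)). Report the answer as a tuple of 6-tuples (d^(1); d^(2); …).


Interval decomposition of M: I[1,5], I[4,4]^3, I[6,6]^2.
HN type (ℓ=5): μ^(1)=33; μ^(2)=23; μ^(3)=-7; μ^(4)=-27; μ^(5)=-47

((0, 0, 0, 0, 0, 2); (0, 0, 0, 3, 0, 0); (0, 0, 0, 1, 1, 0); (0, 0, 1, 0, 0, 0); (1, 1, 0, 0, 0, 0))


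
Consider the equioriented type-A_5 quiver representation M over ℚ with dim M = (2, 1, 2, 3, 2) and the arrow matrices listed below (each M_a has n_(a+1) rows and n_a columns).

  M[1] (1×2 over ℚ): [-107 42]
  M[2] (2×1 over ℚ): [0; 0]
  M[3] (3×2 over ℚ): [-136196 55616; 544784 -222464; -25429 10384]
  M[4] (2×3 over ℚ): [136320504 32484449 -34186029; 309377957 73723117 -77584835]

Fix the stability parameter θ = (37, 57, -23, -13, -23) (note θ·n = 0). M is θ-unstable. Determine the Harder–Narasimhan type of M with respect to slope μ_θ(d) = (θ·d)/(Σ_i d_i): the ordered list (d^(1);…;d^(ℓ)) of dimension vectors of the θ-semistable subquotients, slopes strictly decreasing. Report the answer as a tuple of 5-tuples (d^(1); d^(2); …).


Interval decomposition of M: I[1,1], I[1,2], I[3,3], I[3,5], I[4,4], I[4,5].
HN type (ℓ=5): μ^(1)=57; μ^(2)=37; μ^(3)=-13; μ^(4)=-18; μ^(5)=-23

((0, 1, 0, 0, 0); (2, 0, 0, 0, 0); (0, 0, 0, 1, 0); (0, 0, 0, 2, 2); (0, 0, 2, 0, 0))


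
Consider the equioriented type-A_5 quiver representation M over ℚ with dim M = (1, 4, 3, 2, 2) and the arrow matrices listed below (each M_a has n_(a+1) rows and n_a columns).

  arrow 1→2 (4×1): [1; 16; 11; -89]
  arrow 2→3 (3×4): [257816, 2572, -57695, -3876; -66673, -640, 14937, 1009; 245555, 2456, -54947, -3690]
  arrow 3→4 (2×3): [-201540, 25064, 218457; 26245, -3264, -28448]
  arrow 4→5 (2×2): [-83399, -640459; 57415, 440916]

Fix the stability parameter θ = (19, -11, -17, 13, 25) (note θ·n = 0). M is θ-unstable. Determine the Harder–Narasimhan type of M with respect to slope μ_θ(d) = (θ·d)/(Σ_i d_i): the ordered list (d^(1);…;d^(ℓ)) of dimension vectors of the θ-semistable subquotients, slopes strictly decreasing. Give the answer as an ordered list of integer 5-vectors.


Interval decomposition of M: I[1,5], I[2,2], I[2,3], I[2,5].
HN type (ℓ=5): μ^(1)=25; μ^(2)=13; μ^(3)=-3; μ^(4)=-11; μ^(5)=-14

((0, 0, 0, 0, 2); (0, 0, 0, 2, 0); (1, 1, 1, 0, 0); (0, 1, 0, 0, 0); (0, 2, 2, 0, 0))


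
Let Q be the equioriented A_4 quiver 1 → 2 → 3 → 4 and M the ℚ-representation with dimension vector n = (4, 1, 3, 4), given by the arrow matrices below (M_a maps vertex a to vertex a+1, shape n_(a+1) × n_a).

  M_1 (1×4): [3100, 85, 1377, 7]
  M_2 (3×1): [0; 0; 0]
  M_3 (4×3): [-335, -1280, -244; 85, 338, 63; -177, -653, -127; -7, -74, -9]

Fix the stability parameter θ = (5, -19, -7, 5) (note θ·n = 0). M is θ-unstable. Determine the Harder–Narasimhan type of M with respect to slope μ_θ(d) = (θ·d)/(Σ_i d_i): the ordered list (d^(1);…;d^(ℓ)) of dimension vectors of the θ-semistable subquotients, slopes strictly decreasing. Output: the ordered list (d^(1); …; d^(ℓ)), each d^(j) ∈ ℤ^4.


Via rank(M_{q-1}∘⋯∘M_p): M ≅ I[1,1]^3, I[1,2], I[3,4]^3, I[4,4].
μ_θ-semistable layers: μ^(1)=5; μ^(2)=-7

((3, 0, 0, 4); (1, 1, 3, 0))


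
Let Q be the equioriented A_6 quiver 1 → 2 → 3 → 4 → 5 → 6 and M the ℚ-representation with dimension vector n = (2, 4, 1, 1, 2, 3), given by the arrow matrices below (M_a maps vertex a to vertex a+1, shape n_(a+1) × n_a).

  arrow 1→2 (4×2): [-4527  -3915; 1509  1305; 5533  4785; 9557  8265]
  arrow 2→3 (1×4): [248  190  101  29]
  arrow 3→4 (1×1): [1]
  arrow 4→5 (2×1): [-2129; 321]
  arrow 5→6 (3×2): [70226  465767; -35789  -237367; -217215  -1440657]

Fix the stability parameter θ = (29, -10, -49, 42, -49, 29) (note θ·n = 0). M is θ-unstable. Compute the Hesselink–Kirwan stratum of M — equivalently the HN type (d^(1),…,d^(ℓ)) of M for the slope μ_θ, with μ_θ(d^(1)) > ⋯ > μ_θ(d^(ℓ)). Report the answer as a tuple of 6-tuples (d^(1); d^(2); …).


Interval decomposition of M: I[1,1], I[1,2], I[2,2]^2, I[2,6], I[5,6], I[6,6].
HN type (ℓ=6): μ^(1)=29; μ^(2)=19/2; μ^(3)=-7/2; μ^(4)=-10; μ^(5)=-59/2; μ^(6)=-49

((1, 0, 0, 0, 0, 3); (1, 1, 0, 0, 0, 0); (0, 0, 0, 1, 1, 0); (0, 2, 0, 0, 0, 0); (0, 1, 1, 0, 0, 0); (0, 0, 0, 0, 1, 0))


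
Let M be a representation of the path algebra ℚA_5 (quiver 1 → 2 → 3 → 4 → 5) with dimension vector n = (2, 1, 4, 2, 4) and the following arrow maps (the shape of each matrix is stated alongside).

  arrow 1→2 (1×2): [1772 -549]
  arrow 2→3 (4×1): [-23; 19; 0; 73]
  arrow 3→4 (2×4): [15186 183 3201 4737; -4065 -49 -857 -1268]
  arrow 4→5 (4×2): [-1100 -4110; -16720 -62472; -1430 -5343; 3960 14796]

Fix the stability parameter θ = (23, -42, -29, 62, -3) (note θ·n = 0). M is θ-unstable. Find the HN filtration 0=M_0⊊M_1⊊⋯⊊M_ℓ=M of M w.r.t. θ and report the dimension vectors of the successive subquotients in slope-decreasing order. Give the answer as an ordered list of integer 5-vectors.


Via rank(M_{q-1}∘⋯∘M_p): M ≅ I[1,1], I[1,3], I[3,3], I[3,4], I[3,5], I[5,5]^3.
μ_θ-semistable layers: μ^(1)=62; μ^(2)=59/2; μ^(3)=23; μ^(4)=-3; μ^(5)=-16; μ^(6)=-29

((0, 0, 0, 1, 0); (0, 0, 0, 1, 1); (1, 0, 0, 0, 0); (0, 0, 0, 0, 3); (1, 1, 1, 0, 0); (0, 0, 3, 0, 0))


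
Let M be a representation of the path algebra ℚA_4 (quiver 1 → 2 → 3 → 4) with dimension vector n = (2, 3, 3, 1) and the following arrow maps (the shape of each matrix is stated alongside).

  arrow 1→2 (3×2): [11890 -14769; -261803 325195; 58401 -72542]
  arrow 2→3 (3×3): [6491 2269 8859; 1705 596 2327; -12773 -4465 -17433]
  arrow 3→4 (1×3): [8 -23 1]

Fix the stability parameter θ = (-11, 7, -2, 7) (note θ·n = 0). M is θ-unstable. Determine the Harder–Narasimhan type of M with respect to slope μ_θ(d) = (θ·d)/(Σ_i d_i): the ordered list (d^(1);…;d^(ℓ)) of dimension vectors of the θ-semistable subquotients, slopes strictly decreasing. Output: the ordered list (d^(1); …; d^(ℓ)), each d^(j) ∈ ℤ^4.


Via rank(M_{q-1}∘⋯∘M_p): M ≅ I[1,2], I[1,4], I[2,3], I[3,3].
μ_θ-semistable layers: μ^(1)=7; μ^(2)=5/2; μ^(3)=-2; μ^(4)=-11

((0, 1, 0, 1); (0, 2, 2, 0); (0, 0, 1, 0); (2, 0, 0, 0))


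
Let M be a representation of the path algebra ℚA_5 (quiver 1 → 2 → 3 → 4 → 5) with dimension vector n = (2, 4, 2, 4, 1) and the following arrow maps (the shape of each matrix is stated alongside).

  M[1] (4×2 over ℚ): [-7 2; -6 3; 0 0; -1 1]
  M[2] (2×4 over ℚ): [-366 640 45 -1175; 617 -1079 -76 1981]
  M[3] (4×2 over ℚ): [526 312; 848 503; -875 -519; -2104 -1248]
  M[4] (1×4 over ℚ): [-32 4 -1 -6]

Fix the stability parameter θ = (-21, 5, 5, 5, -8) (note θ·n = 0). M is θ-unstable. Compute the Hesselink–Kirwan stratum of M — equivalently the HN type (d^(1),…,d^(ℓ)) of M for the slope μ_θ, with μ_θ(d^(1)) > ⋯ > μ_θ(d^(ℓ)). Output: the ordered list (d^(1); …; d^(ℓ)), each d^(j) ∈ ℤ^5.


Via rank(M_{q-1}∘⋯∘M_p): M ≅ I[1,4], I[1,5], I[2,2]^2, I[4,4]^2.
μ_θ-semistable layers: μ^(1)=5; μ^(2)=7/4; μ^(3)=-21

((0, 3, 1, 3, 0); (0, 1, 1, 1, 1); (2, 0, 0, 0, 0))


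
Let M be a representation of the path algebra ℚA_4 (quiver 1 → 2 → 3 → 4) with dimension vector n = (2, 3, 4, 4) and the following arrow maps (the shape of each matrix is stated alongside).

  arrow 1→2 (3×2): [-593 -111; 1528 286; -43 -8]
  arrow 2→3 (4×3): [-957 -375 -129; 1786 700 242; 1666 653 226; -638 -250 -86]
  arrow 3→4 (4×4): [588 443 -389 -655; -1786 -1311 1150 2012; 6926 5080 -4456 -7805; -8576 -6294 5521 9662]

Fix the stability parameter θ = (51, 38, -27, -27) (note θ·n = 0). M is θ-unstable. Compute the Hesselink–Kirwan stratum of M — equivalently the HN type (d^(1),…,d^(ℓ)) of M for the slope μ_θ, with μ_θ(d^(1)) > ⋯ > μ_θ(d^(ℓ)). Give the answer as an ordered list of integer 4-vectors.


Interval decomposition of M: I[1,2], I[1,3], I[2,4], I[3,4]^2, I[4,4].
HN type (ℓ=4): μ^(1)=89/2; μ^(2)=62/3; μ^(3)=-16/3; μ^(4)=-27

((1, 1, 0, 0); (1, 1, 1, 0); (0, 1, 1, 1); (0, 0, 2, 3))


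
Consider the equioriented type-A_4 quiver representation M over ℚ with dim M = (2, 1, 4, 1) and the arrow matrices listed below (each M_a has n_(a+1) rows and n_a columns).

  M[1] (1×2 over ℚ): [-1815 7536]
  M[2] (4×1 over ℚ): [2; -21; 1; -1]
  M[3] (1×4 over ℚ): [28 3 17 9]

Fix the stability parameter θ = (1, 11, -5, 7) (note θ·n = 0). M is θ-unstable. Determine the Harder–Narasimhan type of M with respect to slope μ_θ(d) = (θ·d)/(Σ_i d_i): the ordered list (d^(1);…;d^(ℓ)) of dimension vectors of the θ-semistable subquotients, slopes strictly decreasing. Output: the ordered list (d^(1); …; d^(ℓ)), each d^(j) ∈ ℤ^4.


Barcode: M ≅ I[1,1], I[1,4], I[3,3]^3. HN layers by μ_θ (4 steps, strictly decreasing):
  μ^(1)=7; μ^(2)=3; μ^(3)=1; μ^(4)=-5

((0, 0, 0, 1); (0, 1, 1, 0); (2, 0, 0, 0); (0, 0, 3, 0))


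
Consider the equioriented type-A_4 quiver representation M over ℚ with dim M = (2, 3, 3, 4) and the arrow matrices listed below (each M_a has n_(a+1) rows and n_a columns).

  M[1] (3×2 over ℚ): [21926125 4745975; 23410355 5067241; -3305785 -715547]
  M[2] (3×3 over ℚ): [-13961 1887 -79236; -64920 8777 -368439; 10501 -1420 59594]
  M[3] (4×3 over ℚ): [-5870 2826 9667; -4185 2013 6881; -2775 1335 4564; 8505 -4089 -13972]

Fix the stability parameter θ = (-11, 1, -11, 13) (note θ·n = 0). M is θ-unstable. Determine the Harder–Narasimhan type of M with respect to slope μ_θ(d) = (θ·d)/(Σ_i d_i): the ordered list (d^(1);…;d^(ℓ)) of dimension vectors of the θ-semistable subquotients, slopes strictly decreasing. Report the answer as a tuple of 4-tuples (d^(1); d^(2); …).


Via rank(M_{q-1}∘⋯∘M_p): M ≅ I[1,1], I[1,4], I[2,3], I[2,4], I[4,4]^2.
μ_θ-semistable layers: μ^(1)=13; μ^(2)=-5; μ^(3)=-11

((0, 0, 0, 4); (0, 3, 3, 0); (2, 0, 0, 0))


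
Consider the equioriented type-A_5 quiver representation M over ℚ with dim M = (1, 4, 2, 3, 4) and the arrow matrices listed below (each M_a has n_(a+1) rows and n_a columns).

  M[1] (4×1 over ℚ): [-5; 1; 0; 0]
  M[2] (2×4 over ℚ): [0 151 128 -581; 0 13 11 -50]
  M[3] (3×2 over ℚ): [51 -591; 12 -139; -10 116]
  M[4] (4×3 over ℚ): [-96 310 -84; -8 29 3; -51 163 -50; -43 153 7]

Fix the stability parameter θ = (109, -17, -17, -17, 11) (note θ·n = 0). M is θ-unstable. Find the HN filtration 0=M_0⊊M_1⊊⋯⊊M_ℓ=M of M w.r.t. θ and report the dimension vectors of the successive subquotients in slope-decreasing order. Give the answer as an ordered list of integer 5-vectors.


Barcode: M ≅ I[1,5], I[2,2]^2, I[2,5], I[4,5], I[5,5]. HN layers by μ_θ (3 steps, strictly decreasing):
  μ^(1)=69/5; μ^(2)=11; μ^(3)=-17

((1, 1, 1, 1, 1); (0, 0, 0, 0, 3); (0, 3, 1, 2, 0))


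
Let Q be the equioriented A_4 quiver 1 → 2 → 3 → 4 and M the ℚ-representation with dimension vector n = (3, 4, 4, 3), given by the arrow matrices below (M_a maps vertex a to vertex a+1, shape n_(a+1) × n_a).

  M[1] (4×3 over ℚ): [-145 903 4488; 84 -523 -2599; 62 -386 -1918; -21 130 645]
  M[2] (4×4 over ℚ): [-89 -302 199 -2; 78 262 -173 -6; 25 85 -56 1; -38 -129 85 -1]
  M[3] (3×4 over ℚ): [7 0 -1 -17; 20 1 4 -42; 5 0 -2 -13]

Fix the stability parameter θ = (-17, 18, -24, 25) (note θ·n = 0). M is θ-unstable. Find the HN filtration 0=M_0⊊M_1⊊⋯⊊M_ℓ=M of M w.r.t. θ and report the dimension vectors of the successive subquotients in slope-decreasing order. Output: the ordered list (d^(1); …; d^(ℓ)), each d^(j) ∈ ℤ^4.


Barcode: M ≅ I[1,2], I[1,3], I[1,4], I[2,4], I[3,4]. HN layers by μ_θ (5 steps, strictly decreasing):
  μ^(1)=25; μ^(2)=18; μ^(3)=-3; μ^(4)=-17; μ^(5)=-24

((0, 0, 0, 3); (0, 1, 0, 0); (0, 3, 3, 0); (3, 0, 0, 0); (0, 0, 1, 0))


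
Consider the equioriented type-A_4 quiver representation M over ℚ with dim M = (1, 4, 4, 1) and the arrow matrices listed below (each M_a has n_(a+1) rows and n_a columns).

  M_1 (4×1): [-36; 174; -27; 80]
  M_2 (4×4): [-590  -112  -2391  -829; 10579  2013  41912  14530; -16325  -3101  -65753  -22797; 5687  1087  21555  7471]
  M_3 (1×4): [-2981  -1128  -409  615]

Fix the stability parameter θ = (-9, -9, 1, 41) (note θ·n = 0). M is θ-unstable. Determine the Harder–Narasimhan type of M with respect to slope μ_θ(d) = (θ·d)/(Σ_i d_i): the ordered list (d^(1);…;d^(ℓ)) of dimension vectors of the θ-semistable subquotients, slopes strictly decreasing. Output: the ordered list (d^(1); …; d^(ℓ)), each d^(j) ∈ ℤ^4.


Interval decomposition of M: I[1,4], I[2,2]^2, I[2,3], I[3,3]^2.
HN type (ℓ=3): μ^(1)=41; μ^(2)=1; μ^(3)=-9

((0, 0, 0, 1); (0, 0, 4, 0); (1, 4, 0, 0))


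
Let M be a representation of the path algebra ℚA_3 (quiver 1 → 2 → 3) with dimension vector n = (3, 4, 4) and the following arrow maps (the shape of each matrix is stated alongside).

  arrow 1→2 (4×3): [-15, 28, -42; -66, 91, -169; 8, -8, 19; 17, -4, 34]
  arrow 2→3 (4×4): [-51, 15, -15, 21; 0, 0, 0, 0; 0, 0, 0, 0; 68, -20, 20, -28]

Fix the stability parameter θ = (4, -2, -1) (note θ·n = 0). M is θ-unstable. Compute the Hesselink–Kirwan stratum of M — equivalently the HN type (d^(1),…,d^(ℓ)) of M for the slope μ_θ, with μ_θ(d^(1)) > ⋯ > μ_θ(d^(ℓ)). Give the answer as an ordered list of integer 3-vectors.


Via rank(M_{q-1}∘⋯∘M_p): M ≅ I[1,2]^2, I[1,3], I[2,2], I[3,3]^3.
μ_θ-semistable layers: μ^(1)=1; μ^(2)=1/3; μ^(3)=-1; μ^(4)=-2

((2, 2, 0); (1, 1, 1); (0, 0, 3); (0, 1, 0))


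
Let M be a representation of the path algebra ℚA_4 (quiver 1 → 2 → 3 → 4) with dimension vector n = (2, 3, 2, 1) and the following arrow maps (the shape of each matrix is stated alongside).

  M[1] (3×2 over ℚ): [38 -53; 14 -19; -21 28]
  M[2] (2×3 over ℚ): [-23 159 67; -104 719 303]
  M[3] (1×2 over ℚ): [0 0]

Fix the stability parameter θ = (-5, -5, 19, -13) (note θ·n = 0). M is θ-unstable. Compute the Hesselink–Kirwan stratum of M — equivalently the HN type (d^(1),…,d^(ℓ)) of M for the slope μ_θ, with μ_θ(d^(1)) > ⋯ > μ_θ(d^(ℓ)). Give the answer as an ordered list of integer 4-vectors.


Barcode: M ≅ I[1,3]^2, I[2,2], I[4,4]. HN layers by μ_θ (3 steps, strictly decreasing):
  μ^(1)=19; μ^(2)=-5; μ^(3)=-13

((0, 0, 2, 0); (2, 3, 0, 0); (0, 0, 0, 1))


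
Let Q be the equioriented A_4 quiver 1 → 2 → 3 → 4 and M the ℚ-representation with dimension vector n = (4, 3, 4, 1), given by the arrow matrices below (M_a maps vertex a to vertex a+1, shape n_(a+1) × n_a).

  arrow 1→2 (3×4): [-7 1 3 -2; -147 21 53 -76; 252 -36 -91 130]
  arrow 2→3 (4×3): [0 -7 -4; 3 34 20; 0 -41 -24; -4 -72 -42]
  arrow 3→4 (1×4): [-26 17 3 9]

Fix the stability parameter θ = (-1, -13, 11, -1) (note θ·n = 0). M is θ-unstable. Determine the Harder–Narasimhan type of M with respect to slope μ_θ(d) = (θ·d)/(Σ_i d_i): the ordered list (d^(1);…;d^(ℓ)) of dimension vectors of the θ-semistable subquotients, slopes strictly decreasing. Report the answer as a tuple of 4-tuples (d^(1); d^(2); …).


Interval decomposition of M: I[1,1], I[1,3]^2, I[1,4], I[3,3].
HN type (ℓ=4): μ^(1)=11; μ^(2)=5; μ^(3)=-1; μ^(4)=-7

((0, 0, 3, 0); (0, 0, 1, 1); (1, 0, 0, 0); (3, 3, 0, 0))


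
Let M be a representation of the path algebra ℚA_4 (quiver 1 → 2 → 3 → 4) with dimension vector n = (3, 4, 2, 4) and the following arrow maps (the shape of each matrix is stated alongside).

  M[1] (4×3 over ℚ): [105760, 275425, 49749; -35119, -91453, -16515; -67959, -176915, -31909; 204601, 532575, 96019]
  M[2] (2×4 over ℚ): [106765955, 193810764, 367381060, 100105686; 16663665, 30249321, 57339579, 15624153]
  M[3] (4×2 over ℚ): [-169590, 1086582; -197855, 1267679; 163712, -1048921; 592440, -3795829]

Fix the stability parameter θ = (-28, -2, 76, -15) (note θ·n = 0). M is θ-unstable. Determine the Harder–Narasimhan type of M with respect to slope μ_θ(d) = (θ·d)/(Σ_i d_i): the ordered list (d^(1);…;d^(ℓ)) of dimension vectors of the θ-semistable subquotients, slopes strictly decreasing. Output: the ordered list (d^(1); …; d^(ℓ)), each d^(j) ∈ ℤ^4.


Interval decomposition of M: I[1,2], I[1,4]^2, I[2,2], I[4,4]^2.
HN type (ℓ=4): μ^(1)=61/2; μ^(2)=-2; μ^(3)=-15; μ^(4)=-28

((0, 0, 2, 2); (0, 4, 0, 0); (0, 0, 0, 2); (3, 0, 0, 0))


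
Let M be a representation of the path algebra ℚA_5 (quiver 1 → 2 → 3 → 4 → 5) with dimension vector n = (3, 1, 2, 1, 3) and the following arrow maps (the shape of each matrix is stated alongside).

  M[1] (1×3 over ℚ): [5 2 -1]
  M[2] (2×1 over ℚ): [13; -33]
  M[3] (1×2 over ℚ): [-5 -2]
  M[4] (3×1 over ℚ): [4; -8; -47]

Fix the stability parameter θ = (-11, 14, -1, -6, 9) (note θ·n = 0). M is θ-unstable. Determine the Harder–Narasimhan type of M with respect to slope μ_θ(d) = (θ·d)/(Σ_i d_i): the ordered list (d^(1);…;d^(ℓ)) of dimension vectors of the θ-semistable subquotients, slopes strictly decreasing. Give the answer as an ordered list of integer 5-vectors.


Via rank(M_{q-1}∘⋯∘M_p): M ≅ I[1,1]^2, I[1,5], I[3,3], I[5,5]^2.
μ_θ-semistable layers: μ^(1)=9; μ^(2)=7/3; μ^(3)=-1; μ^(4)=-11

((0, 0, 0, 0, 3); (0, 1, 1, 1, 0); (0, 0, 1, 0, 0); (3, 0, 0, 0, 0))


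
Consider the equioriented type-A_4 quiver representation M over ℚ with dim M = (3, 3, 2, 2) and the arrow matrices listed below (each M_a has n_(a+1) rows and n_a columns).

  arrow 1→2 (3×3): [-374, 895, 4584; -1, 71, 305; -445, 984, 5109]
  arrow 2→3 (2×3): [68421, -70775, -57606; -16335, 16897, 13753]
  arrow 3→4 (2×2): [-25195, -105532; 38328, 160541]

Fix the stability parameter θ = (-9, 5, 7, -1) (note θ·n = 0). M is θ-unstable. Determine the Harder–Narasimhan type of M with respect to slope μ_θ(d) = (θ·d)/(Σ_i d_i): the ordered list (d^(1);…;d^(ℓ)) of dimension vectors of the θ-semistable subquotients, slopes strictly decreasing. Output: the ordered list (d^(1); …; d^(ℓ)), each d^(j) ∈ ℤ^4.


Interval decomposition of M: I[1,2], I[1,4]^2.
HN type (ℓ=3): μ^(1)=5; μ^(2)=11/3; μ^(3)=-9

((0, 1, 0, 0); (0, 2, 2, 2); (3, 0, 0, 0))


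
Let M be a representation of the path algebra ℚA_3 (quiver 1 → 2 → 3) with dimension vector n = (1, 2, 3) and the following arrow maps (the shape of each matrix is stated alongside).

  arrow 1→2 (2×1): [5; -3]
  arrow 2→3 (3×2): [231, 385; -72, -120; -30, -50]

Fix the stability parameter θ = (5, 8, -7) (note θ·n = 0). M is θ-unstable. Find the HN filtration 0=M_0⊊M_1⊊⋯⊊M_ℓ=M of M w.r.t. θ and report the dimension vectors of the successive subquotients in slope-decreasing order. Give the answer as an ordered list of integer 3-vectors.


Barcode: M ≅ I[1,2], I[2,3], I[3,3]^2. HN layers by μ_θ (4 steps, strictly decreasing):
  μ^(1)=8; μ^(2)=5; μ^(3)=1/2; μ^(4)=-7

((0, 1, 0); (1, 0, 0); (0, 1, 1); (0, 0, 2))


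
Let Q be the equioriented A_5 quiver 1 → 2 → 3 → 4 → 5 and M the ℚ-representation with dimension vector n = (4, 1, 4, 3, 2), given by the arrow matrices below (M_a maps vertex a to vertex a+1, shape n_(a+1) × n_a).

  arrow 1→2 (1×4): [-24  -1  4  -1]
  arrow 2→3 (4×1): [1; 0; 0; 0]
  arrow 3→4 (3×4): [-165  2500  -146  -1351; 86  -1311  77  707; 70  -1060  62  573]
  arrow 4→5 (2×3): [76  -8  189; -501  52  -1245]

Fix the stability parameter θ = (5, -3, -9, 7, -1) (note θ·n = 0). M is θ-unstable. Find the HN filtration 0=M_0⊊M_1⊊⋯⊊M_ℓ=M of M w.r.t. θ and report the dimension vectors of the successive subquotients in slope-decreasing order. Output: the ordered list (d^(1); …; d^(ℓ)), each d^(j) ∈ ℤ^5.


Interval decomposition of M: I[1,1]^3, I[1,5], I[3,3], I[3,4], I[3,5].
HN type (ℓ=5): μ^(1)=7; μ^(2)=5; μ^(3)=3; μ^(4)=-7/3; μ^(5)=-9

((0, 0, 0, 1, 0); (3, 0, 0, 0, 0); (0, 0, 0, 2, 2); (1, 1, 1, 0, 0); (0, 0, 3, 0, 0))


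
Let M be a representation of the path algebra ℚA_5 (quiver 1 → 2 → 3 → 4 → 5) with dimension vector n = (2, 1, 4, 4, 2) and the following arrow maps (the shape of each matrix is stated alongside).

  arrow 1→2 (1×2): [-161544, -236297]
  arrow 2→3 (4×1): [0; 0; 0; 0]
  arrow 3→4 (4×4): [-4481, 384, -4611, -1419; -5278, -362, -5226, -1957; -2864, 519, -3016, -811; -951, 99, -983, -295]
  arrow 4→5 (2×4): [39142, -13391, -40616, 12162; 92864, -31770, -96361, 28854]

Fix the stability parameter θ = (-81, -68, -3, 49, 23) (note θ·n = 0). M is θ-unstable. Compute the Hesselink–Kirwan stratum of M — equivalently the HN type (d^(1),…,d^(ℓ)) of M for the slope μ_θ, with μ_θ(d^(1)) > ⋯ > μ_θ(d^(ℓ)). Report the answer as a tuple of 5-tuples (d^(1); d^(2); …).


Barcode: M ≅ I[1,1], I[1,2], I[3,4]^2, I[3,5]^2. HN layers by μ_θ (5 steps, strictly decreasing):
  μ^(1)=49; μ^(2)=36; μ^(3)=-3; μ^(4)=-68; μ^(5)=-81

((0, 0, 0, 2, 0); (0, 0, 0, 2, 2); (0, 0, 4, 0, 0); (0, 1, 0, 0, 0); (2, 0, 0, 0, 0))


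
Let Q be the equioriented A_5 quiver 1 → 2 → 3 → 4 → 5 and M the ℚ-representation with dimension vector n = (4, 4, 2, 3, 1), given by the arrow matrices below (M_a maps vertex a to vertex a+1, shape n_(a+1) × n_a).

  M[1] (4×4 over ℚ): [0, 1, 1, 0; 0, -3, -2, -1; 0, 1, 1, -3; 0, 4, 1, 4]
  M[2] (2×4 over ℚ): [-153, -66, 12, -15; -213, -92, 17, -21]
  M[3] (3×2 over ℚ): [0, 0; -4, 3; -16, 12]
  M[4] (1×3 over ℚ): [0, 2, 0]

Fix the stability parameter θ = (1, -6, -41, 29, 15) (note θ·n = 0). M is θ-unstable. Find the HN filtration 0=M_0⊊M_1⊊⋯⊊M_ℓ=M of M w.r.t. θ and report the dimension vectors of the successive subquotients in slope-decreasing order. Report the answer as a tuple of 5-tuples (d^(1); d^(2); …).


Interval decomposition of M: I[1,1], I[1,2], I[1,3], I[1,5], I[2,2], I[4,4]^2.
HN type (ℓ=6): μ^(1)=29; μ^(2)=22; μ^(3)=1; μ^(4)=-5/2; μ^(5)=-6; μ^(6)=-46/3

((0, 0, 0, 2, 0); (0, 0, 0, 1, 1); (1, 0, 0, 0, 0); (1, 1, 0, 0, 0); (0, 1, 0, 0, 0); (2, 2, 2, 0, 0))


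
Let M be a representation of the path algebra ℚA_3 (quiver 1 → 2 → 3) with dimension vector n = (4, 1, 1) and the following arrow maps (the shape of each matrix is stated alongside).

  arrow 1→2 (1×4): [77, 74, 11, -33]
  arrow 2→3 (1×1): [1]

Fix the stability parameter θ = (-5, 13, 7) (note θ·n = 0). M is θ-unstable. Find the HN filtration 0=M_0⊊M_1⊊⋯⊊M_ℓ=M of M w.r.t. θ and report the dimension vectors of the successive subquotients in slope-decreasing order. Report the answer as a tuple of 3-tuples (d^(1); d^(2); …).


Barcode: M ≅ I[1,1]^3, I[1,3]. HN layers by μ_θ (2 steps, strictly decreasing):
  μ^(1)=10; μ^(2)=-5

((0, 1, 1); (4, 0, 0))


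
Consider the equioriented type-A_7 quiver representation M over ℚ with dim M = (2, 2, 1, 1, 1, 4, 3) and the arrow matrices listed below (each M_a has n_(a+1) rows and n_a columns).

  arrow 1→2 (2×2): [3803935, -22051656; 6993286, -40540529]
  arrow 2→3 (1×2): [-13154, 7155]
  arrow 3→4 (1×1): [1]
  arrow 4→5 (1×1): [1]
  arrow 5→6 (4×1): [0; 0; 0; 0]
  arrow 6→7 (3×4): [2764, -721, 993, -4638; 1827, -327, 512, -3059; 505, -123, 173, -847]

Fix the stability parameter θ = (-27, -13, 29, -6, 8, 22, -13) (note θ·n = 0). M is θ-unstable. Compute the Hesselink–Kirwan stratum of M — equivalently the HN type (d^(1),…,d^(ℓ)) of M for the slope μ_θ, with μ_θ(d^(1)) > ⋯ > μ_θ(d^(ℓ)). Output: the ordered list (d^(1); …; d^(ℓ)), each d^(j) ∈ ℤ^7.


Via rank(M_{q-1}∘⋯∘M_p): M ≅ I[1,2], I[1,5], I[6,6], I[6,7]^3.
μ_θ-semistable layers: μ^(1)=22; μ^(2)=31/3; μ^(3)=9/2; μ^(4)=-13; μ^(5)=-27

((0, 0, 0, 0, 0, 1, 0); (0, 0, 1, 1, 1, 0, 0); (0, 0, 0, 0, 0, 3, 3); (0, 2, 0, 0, 0, 0, 0); (2, 0, 0, 0, 0, 0, 0))


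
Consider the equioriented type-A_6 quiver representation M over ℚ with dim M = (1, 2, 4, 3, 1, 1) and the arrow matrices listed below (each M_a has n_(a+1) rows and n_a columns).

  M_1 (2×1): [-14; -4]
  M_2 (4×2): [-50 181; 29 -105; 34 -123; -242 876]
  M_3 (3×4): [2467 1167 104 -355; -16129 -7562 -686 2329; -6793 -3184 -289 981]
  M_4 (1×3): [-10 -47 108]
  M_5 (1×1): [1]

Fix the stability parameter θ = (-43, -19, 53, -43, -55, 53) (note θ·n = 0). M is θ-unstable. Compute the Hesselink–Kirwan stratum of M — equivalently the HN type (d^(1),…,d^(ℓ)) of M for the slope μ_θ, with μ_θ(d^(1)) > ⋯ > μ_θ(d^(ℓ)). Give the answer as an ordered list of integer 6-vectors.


Via rank(M_{q-1}∘⋯∘M_p): M ≅ I[1,6], I[2,4], I[3,3], I[3,4].
μ_θ-semistable layers: μ^(1)=53; μ^(2)=5; μ^(3)=-15; μ^(4)=-19; μ^(5)=-43

((0, 0, 1, 0, 0, 1); (0, 0, 2, 2, 0, 0); (0, 0, 1, 1, 1, 0); (0, 2, 0, 0, 0, 0); (1, 0, 0, 0, 0, 0))


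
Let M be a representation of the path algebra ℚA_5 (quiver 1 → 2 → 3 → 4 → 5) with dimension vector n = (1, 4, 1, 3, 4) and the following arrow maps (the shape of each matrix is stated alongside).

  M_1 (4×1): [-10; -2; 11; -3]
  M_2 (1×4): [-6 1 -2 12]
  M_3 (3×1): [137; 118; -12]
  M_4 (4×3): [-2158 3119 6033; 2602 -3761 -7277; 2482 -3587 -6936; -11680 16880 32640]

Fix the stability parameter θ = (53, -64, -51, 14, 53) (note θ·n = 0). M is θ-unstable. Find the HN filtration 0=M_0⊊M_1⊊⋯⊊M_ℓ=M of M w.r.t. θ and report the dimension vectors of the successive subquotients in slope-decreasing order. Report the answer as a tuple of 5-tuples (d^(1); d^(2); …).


Via rank(M_{q-1}∘⋯∘M_p): M ≅ I[1,2], I[2,2]^2, I[2,4], I[4,5]^2, I[5,5]^2.
μ_θ-semistable layers: μ^(1)=53; μ^(2)=14; μ^(3)=-11/2; μ^(4)=-51; μ^(5)=-64

((0, 0, 0, 0, 4); (0, 0, 0, 3, 0); (1, 1, 0, 0, 0); (0, 0, 1, 0, 0); (0, 3, 0, 0, 0))


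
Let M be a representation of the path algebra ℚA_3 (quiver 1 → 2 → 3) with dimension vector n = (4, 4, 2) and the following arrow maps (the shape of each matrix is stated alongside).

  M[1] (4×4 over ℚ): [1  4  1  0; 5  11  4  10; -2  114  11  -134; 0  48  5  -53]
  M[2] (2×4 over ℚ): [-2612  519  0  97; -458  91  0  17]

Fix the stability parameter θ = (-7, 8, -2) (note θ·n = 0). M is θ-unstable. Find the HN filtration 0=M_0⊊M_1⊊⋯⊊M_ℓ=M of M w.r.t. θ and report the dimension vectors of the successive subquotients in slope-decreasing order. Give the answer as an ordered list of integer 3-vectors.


Via rank(M_{q-1}∘⋯∘M_p): M ≅ I[1,2]^2, I[1,3]^2.
μ_θ-semistable layers: μ^(1)=8; μ^(2)=3; μ^(3)=-7

((0, 2, 0); (0, 2, 2); (4, 0, 0))


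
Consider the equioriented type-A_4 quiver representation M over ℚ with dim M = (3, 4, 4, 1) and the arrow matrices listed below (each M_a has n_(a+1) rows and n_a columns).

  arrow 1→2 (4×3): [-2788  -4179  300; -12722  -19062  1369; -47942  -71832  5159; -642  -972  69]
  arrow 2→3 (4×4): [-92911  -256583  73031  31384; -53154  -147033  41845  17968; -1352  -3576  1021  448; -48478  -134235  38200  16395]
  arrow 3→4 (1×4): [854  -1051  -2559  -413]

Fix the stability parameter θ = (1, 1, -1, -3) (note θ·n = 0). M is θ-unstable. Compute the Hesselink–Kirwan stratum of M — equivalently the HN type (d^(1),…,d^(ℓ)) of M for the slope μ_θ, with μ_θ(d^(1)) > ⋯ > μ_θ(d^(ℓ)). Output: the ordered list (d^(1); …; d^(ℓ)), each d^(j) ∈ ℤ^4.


Barcode: M ≅ I[1,1], I[1,3], I[1,4], I[2,3]^2. HN layers by μ_θ (4 steps, strictly decreasing):
  μ^(1)=1; μ^(2)=1/3; μ^(3)=0; μ^(4)=-1/2

((1, 0, 0, 0); (1, 1, 1, 0); (0, 2, 2, 0); (1, 1, 1, 1))


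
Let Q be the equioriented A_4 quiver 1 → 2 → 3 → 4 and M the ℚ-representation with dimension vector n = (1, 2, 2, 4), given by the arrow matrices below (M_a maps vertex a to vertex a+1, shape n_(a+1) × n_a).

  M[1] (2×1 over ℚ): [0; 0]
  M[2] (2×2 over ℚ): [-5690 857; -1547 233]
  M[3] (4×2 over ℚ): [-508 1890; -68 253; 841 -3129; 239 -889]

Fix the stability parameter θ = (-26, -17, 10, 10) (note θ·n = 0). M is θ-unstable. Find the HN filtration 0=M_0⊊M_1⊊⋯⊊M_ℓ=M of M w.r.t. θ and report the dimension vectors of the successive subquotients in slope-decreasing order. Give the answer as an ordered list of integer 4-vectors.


Interval decomposition of M: I[1,1], I[2,4]^2, I[4,4]^2.
HN type (ℓ=3): μ^(1)=10; μ^(2)=-17; μ^(3)=-26

((0, 0, 2, 4); (0, 2, 0, 0); (1, 0, 0, 0))


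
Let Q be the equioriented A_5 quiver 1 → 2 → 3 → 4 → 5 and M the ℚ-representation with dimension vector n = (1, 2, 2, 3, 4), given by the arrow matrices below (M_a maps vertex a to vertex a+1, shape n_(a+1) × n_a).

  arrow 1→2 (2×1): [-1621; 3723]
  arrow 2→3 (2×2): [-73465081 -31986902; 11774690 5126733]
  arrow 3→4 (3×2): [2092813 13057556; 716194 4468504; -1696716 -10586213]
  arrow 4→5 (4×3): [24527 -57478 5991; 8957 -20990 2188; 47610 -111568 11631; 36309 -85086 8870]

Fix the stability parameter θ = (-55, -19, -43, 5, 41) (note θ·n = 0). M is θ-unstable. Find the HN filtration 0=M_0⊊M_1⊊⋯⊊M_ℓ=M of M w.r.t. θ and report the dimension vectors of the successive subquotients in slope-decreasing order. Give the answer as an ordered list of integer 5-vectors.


Interval decomposition of M: I[1,5], I[2,5], I[4,5], I[5,5].
HN type (ℓ=4): μ^(1)=41; μ^(2)=5; μ^(3)=-31; μ^(4)=-55

((0, 0, 0, 0, 4); (0, 0, 0, 3, 0); (0, 2, 2, 0, 0); (1, 0, 0, 0, 0))


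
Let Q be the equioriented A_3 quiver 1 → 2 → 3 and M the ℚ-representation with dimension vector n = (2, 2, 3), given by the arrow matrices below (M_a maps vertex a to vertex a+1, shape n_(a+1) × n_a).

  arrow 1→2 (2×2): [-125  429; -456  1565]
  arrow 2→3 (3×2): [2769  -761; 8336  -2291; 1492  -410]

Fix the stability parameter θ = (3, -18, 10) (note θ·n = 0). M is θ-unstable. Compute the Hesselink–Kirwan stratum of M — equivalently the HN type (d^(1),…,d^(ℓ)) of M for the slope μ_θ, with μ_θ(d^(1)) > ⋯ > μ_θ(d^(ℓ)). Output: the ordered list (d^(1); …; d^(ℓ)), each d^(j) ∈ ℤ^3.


Barcode: M ≅ I[1,3]^2, I[3,3]. HN layers by μ_θ (2 steps, strictly decreasing):
  μ^(1)=10; μ^(2)=-15/2

((0, 0, 3); (2, 2, 0))


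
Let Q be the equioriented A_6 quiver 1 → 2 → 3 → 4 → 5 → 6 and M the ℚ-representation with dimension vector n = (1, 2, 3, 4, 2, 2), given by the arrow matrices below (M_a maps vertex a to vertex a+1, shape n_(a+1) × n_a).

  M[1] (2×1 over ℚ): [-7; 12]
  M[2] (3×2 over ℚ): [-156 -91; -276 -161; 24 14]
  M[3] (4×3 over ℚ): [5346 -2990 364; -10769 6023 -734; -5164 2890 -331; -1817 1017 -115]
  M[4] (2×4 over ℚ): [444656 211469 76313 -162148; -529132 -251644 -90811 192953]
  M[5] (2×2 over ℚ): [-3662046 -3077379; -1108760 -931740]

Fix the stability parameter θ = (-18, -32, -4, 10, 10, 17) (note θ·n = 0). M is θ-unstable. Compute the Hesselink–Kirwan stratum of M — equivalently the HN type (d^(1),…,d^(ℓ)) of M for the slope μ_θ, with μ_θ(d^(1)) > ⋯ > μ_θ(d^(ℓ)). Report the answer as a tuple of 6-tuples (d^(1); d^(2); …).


Via rank(M_{q-1}∘⋯∘M_p): M ≅ I[1,2], I[2,3], I[3,5], I[3,6], I[4,4]^2, I[6,6].
μ_θ-semistable layers: μ^(1)=17; μ^(2)=10; μ^(3)=-4; μ^(4)=-25; μ^(5)=-32

((0, 0, 0, 0, 0, 2); (0, 0, 0, 4, 2, 0); (0, 0, 3, 0, 0, 0); (1, 1, 0, 0, 0, 0); (0, 1, 0, 0, 0, 0))


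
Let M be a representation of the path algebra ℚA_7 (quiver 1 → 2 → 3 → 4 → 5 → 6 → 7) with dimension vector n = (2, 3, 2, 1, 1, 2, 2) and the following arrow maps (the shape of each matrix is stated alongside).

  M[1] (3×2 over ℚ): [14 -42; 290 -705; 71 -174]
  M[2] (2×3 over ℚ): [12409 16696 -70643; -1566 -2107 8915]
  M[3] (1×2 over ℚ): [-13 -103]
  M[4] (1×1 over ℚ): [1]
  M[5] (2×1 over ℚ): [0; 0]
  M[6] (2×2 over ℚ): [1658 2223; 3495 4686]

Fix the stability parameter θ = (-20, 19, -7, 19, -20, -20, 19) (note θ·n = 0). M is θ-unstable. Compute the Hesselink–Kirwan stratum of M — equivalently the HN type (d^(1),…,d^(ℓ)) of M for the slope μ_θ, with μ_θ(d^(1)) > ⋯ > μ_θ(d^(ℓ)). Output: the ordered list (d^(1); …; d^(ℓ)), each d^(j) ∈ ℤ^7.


Barcode: M ≅ I[1,3], I[1,5], I[2,2], I[6,7]^2. HN layers by μ_θ (4 steps, strictly decreasing):
  μ^(1)=19; μ^(2)=6; μ^(3)=11/4; μ^(4)=-20

((0, 1, 0, 0, 0, 0, 2); (0, 1, 1, 0, 0, 0, 0); (0, 1, 1, 1, 1, 0, 0); (2, 0, 0, 0, 0, 2, 0))


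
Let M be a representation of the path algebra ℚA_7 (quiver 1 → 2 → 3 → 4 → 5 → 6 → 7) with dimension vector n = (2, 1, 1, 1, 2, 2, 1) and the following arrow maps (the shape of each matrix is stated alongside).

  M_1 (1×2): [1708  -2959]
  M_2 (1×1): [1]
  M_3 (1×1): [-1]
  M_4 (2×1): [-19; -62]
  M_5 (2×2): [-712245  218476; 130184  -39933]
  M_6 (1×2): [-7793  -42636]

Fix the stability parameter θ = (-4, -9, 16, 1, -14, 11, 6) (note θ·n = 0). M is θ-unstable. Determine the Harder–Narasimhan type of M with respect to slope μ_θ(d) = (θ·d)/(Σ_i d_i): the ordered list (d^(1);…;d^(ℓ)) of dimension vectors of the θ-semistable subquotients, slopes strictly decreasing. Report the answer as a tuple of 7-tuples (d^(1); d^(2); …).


Barcode: M ≅ I[1,1], I[1,7], I[5,6]. HN layers by μ_θ (6 steps, strictly decreasing):
  μ^(1)=11; μ^(2)=17/2; μ^(3)=1; μ^(4)=-4; μ^(5)=-13/2; μ^(6)=-14

((0, 0, 0, 0, 0, 1, 0); (0, 0, 0, 0, 0, 1, 1); (0, 0, 1, 1, 1, 0, 0); (1, 0, 0, 0, 0, 0, 0); (1, 1, 0, 0, 0, 0, 0); (0, 0, 0, 0, 1, 0, 0))
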